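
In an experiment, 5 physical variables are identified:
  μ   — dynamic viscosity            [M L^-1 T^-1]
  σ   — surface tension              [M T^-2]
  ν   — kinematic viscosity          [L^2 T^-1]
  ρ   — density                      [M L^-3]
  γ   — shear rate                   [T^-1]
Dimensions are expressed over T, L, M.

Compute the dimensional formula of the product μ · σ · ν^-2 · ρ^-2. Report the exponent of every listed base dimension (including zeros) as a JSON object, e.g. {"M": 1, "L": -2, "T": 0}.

Exponent matrix [T,L,M] × [μ,σ,ν,ρ,γ]:
  T: [-1 -2 -1  0 -1]
  L: [-1  0  2 -3  0]
  M: [ 1  1  0  1  0]
  [T]: (1)·-1+(1)·-2+(-2)·-1+(-2)·0 = -1
  [L]: (1)·-1+(1)·0+(-2)·2+(-2)·-3 = 1
  [M]: (1)·1+(1)·1+(-2)·0+(-2)·1 = 0
⇒ T^-1 L

{"T": -1, "L": 1, "M": 0}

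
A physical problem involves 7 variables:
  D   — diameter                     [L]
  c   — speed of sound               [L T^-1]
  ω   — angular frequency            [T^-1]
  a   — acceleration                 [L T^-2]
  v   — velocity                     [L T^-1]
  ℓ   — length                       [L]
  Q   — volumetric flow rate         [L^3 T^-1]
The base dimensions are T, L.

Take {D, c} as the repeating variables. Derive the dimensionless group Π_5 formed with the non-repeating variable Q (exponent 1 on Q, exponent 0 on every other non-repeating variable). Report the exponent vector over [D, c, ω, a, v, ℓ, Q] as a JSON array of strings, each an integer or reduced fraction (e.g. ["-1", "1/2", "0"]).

Exponent matrix [T,L] × [D,c,ω,a,v,ℓ,Q]:
  T: [ 0 -1 -1 -2 -1  0 -1]
  L: [ 1  1  0  1  1  1  3]
RREF → pivots at {D,c} ⇒ r = 2
Repeat: D,c; free: ω,a,v,ℓ,Q
RREF:
  r0: [   1    0   -1   -1    0    1    2]
  r1: [   0    1    1    2    1    0    1]
Fix exponent of Q at 1, ω at 0, a at 0, v at 0, ℓ at 0; solve each RREF row for its pivot's exponent:
  r0: exp(D) + (2)·1 = 0 ⇒ exp(D) = -2
  r1: exp(c) + (1)·1 = 0 ⇒ exp(c) = -1
Π_5 = D^-2 · c^-1 · Q

["-2", "-1", "0", "0", "0", "0", "1"]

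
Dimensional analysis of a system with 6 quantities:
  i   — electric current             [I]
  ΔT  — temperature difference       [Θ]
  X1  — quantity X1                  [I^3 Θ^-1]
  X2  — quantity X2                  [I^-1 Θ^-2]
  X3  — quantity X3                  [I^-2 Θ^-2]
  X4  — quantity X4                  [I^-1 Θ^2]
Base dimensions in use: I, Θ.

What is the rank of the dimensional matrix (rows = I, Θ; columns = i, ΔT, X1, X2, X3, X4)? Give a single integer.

2

Write exponents as rows I,Θ / cols i,ΔT,X1,X2,X3,X4:
  I: [ 1  0  3 -1 -2 -1]
  Θ: [ 0  1 -1 -2 -2  2]
Echelon form has 2 nonzero rows (pivots: i,ΔT)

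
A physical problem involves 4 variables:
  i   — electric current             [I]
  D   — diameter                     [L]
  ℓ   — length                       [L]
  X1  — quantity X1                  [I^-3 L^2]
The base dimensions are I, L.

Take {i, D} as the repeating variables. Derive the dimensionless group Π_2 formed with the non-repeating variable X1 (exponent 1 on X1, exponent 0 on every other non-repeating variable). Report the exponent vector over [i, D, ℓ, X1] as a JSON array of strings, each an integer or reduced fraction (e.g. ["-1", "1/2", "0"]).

["3", "-2", "0", "1"]

Exponent matrix [I,L] × [i,D,ℓ,X1]:
  I: [ 1  0  0 -3]
  L: [ 0  1  1  2]
Echelon form has 2 nonzero rows (pivots: i,D)
Repeat: i,D; free: ℓ,X1
RREF:
  r0: [   1    0    0   -3]
  r1: [   0    1    1    2]
Fix exponent of X1 at 1, ℓ at 0; solve each RREF row for its pivot's exponent:
  r0: exp(i) + (-3)·1 = 0 ⇒ exp(i) = 3
  r1: exp(D) + (2)·1 = 0 ⇒ exp(D) = -2
Π_2 = i^3 · D^-2 · X1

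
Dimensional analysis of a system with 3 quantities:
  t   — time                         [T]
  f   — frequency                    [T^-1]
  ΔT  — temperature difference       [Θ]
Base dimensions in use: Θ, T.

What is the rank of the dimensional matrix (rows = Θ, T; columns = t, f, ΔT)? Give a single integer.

Exponent matrix [Θ,T] × [t,f,ΔT]:
  Θ: [ 0  0  1]
  T: [ 1 -1  0]
Echelon form has 2 nonzero rows (pivots: t,ΔT)

2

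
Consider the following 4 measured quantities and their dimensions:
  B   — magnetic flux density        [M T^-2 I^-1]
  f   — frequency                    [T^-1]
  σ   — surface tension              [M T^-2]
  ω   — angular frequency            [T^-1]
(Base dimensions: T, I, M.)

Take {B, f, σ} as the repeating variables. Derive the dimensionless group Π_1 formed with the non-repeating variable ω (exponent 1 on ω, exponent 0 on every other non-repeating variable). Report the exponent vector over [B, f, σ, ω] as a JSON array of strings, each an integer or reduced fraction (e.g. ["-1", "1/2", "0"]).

Write exponents as rows T,I,M / cols B,f,σ,ω:
  T: [-2 -1 -2 -1]
  I: [-1  0  0  0]
  M: [ 1  0  1  0]
RREF → pivots at {B,f,σ} ⇒ r = 3
Pivot set = {B,f,σ}, free = {ω}
RREF:
  r0: [   1    0    0    0]
  r1: [   0    1    0    1]
  r2: [   0    0    1    0]
Fix exponent of ω at 1; solve each RREF row for its pivot's exponent:
  r0: exp(B) + (0)·1 = 0 ⇒ exp(B) = 0
  r1: exp(f) + (1)·1 = 0 ⇒ exp(f) = -1
  r2: exp(σ) + (0)·1 = 0 ⇒ exp(σ) = 0
Π_1 = f^-1 · ω

["0", "-1", "0", "1"]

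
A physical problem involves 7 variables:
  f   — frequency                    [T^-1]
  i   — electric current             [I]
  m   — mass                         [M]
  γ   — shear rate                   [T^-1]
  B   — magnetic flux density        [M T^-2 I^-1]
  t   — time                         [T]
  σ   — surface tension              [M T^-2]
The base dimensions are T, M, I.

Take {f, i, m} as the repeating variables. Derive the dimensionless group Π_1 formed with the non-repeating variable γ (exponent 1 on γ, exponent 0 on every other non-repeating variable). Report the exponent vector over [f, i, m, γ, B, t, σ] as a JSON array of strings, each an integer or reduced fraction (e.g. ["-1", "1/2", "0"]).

["-1", "0", "0", "1", "0", "0", "0"]

Dimensional matrix (T×M×I by f×i×m×γ×B×t×σ):
  T: [-1  0  0 -1 -2  1 -2]
  M: [ 0  0  1  0  1  0  1]
  I: [ 0  1  0  0 -1  0  0]
Row reduction gives pivot columns f,i,m; rank = 3
Pivot set = {f,i,m}, free = {γ,B,t,σ}
RREF:
  r0: [   1    0    0    1    2   -1    2]
  r1: [   0    1    0    0   -1    0    0]
  r2: [   0    0    1    0    1    0    1]
Fix exponent of γ at 1, B at 0, t at 0, σ at 0; solve each RREF row for its pivot's exponent:
  r0: exp(f) + (1)·1 = 0 ⇒ exp(f) = -1
  r1: exp(i) + (0)·1 = 0 ⇒ exp(i) = 0
  r2: exp(m) + (0)·1 = 0 ⇒ exp(m) = 0
Π_1 = f^-1 · γ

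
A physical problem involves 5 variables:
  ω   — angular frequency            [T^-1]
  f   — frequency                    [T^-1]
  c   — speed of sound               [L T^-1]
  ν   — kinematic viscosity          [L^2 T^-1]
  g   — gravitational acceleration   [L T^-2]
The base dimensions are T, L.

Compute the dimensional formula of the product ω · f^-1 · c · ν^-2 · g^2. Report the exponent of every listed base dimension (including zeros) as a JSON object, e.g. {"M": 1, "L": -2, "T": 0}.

{"T": -3, "L": -1}

Exponent matrix [T,L] × [ω,f,c,ν,g]:
  T: [-1 -1 -1 -1 -2]
  L: [ 0  0  1  2  1]
  [T]: (1)·-1+(-1)·-1+(1)·-1+(-2)·-1+(2)·-2 = -3
  [L]: (1)·0+(-1)·0+(1)·1+(-2)·2+(2)·1 = -1
⇒ T^-3 L^-1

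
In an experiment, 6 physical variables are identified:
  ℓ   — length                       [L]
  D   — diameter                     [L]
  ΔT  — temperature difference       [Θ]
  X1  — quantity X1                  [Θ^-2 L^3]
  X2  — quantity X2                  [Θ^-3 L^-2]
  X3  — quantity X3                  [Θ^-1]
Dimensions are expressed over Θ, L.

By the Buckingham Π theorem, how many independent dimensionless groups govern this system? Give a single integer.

4

Dimensional matrix (Θ×L by ℓ×D×ΔT×X1×X2×X3):
  Θ: [ 0  0  1 -2 -3 -1]
  L: [ 1  1  0  3 -2  0]
Echelon form has 2 nonzero rows (pivots: ℓ,ΔT)
Π count = n − r = 6 − 2 = 4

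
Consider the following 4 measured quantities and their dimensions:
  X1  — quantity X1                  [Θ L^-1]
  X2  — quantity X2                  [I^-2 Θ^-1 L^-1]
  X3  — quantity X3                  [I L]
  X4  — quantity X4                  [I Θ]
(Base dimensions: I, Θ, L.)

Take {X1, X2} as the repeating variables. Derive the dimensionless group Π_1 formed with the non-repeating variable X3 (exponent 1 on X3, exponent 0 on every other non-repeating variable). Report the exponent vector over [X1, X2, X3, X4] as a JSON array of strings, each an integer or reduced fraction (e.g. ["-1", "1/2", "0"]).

Exponent matrix [I,Θ,L] × [X1,X2,X3,X4]:
  I: [ 0 -2  1  1]
  Θ: [ 1 -1  0  1]
  L: [-1 -1  1  0]
Row reduction gives pivot columns X1,X2; rank = 2
Pivot set = {X1,X2}, free = {X3,X4}
RREF:
  r0: [   1    0 -1/2  1/2]
  r1: [   0    1 -1/2 -1/2]
  r2: [   0    0    0    0]
Fix exponent of X3 at 1, X4 at 0; solve each RREF row for its pivot's exponent:
  r0: exp(X1) + (-1/2)·1 = 0 ⇒ exp(X1) = 1/2
  r1: exp(X2) + (-1/2)·1 = 0 ⇒ exp(X2) = 1/2
Π_1 = X1^(1/2) · X2^(1/2) · X3

["1/2", "1/2", "1", "0"]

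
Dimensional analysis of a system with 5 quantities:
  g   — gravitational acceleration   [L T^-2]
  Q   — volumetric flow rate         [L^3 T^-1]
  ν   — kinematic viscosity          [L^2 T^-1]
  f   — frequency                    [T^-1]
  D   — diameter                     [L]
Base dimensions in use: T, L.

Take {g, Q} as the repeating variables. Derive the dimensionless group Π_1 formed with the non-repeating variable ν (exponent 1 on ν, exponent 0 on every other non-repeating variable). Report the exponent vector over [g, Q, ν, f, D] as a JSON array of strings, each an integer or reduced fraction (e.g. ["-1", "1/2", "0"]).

["-1/5", "-3/5", "1", "0", "0"]

Dimensional matrix (T×L by g×Q×ν×f×D):
  T: [-2 -1 -1 -1  0]
  L: [ 1  3  2  0  1]
Row reduction gives pivot columns g,Q; rank = 2
Repeat: g,Q; free: ν,f,D
RREF:
  r0: [   1    0  1/5  3/5 -1/5]
  r1: [   0    1  3/5 -1/5  2/5]
Fix exponent of ν at 1, f at 0, D at 0; solve each RREF row for its pivot's exponent:
  r0: exp(g) + (1/5)·1 = 0 ⇒ exp(g) = -1/5
  r1: exp(Q) + (3/5)·1 = 0 ⇒ exp(Q) = -3/5
Π_1 = g^(-1/5) · Q^(-3/5) · ν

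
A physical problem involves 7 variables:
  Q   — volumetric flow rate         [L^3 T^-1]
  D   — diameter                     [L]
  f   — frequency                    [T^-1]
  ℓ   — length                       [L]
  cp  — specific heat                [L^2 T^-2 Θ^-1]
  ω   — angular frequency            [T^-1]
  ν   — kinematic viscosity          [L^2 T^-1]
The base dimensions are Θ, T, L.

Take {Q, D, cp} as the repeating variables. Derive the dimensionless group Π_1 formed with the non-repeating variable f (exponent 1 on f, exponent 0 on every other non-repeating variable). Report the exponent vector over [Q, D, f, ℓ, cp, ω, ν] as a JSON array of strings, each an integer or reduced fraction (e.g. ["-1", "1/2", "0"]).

Exponent matrix [Θ,T,L] × [Q,D,f,ℓ,cp,ω,ν]:
  Θ: [ 0  0  0  0 -1  0  0]
  T: [-1  0 -1  0 -2 -1 -1]
  L: [ 3  1  0  1  2  0  2]
Echelon form has 3 nonzero rows (pivots: Q,D,cp)
Pivot set = {Q,D,cp}, free = {f,ℓ,ω,ν}
RREF:
  r0: [   1    0    1    0    0    1    1]
  r1: [   0    1   -3    1    0   -3   -1]
  r2: [   0    0    0    0    1    0    0]
Fix exponent of f at 1, ℓ at 0, ω at 0, ν at 0; solve each RREF row for its pivot's exponent:
  r0: exp(Q) + (1)·1 = 0 ⇒ exp(Q) = -1
  r1: exp(D) + (-3)·1 = 0 ⇒ exp(D) = 3
  r2: exp(cp) + (0)·1 = 0 ⇒ exp(cp) = 0
Π_1 = Q^-1 · D^3 · f

["-1", "3", "1", "0", "0", "0", "0"]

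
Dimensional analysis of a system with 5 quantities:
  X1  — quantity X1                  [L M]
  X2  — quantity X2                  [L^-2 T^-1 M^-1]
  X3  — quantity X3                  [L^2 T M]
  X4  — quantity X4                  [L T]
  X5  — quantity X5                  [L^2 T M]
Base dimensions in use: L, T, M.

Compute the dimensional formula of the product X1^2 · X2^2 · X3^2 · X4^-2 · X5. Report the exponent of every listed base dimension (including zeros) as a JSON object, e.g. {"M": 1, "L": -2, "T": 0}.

{"L": 2, "T": -1, "M": 3}

Dimensional matrix (L×T×M by X1×X2×X3×X4×X5):
  L: [ 1 -2  2  1  2]
  T: [ 0 -1  1  1  1]
  M: [ 1 -1  1  0  1]
  [L]: (2)·1+(2)·-2+(2)·2+(-2)·1+(1)·2 = 2
  [T]: (2)·0+(2)·-1+(2)·1+(-2)·1+(1)·1 = -1
  [M]: (2)·1+(2)·-1+(2)·1+(-2)·0+(1)·1 = 3
⇒ L^2 T^-1 M^3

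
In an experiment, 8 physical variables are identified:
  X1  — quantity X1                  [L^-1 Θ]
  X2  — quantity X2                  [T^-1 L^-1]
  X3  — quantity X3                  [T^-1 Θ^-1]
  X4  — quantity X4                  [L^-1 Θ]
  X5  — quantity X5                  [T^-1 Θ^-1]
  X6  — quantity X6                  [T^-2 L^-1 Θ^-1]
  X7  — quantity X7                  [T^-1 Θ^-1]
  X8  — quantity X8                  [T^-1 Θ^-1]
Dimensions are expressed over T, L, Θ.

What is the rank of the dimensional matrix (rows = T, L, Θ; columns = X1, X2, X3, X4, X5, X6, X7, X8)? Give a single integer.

2

Write exponents as rows T,L,Θ / cols X1,X2,X3,X4,X5,X6,X7,X8:
  T: [ 0 -1 -1  0 -1 -2 -1 -1]
  L: [-1 -1  0 -1  0 -1  0  0]
  Θ: [ 1  0 -1  1 -1 -1 -1 -1]
RREF → pivots at {X1,X2} ⇒ r = 2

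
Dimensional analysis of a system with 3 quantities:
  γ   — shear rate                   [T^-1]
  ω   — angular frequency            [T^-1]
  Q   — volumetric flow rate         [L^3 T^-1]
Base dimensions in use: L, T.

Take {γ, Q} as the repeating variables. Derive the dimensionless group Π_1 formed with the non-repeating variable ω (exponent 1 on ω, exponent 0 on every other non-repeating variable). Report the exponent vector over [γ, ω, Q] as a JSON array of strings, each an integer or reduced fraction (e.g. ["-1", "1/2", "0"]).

["-1", "1", "0"]

Dimensional matrix (L×T by γ×ω×Q):
  L: [ 0  0  3]
  T: [-1 -1 -1]
RREF → pivots at {γ,Q} ⇒ r = 2
Repeat: γ,Q; free: ω
RREF:
  r0: [   1    1    0]
  r1: [   0    0    1]
Fix exponent of ω at 1; solve each RREF row for its pivot's exponent:
  r0: exp(γ) + (1)·1 = 0 ⇒ exp(γ) = -1
  r1: exp(Q) + (0)·1 = 0 ⇒ exp(Q) = 0
Π_1 = γ^-1 · ω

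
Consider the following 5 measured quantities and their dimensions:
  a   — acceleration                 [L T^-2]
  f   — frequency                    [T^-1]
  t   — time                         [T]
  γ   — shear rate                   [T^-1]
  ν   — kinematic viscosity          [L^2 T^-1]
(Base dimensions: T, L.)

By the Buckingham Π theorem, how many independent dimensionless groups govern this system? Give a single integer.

3

Exponent matrix [T,L] × [a,f,t,γ,ν]:
  T: [-2 -1  1 -1 -1]
  L: [ 1  0  0  0  2]
RREF → pivots at {a,f} ⇒ r = 2
n=5, r=2 ⇒ 3 dimensionless groups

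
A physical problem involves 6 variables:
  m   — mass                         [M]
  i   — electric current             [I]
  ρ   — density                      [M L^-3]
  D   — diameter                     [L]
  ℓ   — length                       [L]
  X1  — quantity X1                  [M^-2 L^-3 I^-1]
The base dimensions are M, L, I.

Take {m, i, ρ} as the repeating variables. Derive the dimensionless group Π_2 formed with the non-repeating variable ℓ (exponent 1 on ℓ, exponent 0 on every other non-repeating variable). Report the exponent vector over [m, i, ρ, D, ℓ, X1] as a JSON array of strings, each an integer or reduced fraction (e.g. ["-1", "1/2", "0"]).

["-1/3", "0", "1/3", "0", "1", "0"]

Write exponents as rows M,L,I / cols m,i,ρ,D,ℓ,X1:
  M: [ 1  0  1  0  0 -2]
  L: [ 0  0 -3  1  1 -3]
  I: [ 0  1  0  0  0 -1]
Echelon form has 3 nonzero rows (pivots: m,i,ρ)
Repeat: m,i,ρ; free: D,ℓ,X1
RREF:
  r0: [   1    0    0  1/3  1/3   -3]
  r1: [   0    1    0    0    0   -1]
  r2: [   0    0    1 -1/3 -1/3    1]
Fix exponent of ℓ at 1, D at 0, X1 at 0; solve each RREF row for its pivot's exponent:
  r0: exp(m) + (1/3)·1 = 0 ⇒ exp(m) = -1/3
  r1: exp(i) + (0)·1 = 0 ⇒ exp(i) = 0
  r2: exp(ρ) + (-1/3)·1 = 0 ⇒ exp(ρ) = 1/3
Π_2 = m^(-1/3) · ρ^(1/3) · ℓ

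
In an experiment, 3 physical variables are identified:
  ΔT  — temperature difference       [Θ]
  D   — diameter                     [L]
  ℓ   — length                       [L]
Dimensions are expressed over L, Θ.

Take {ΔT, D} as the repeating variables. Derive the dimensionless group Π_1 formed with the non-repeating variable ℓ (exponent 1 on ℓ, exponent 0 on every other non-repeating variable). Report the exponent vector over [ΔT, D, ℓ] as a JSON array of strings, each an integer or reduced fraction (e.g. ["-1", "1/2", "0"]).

Write exponents as rows L,Θ / cols ΔT,D,ℓ:
  L: [ 0  1  1]
  Θ: [ 1  0  0]
Echelon form has 2 nonzero rows (pivots: ΔT,D)
Repeat: ΔT,D; free: ℓ
RREF:
  r0: [   1    0    0]
  r1: [   0    1    1]
Fix exponent of ℓ at 1; solve each RREF row for its pivot's exponent:
  r0: exp(ΔT) + (0)·1 = 0 ⇒ exp(ΔT) = 0
  r1: exp(D) + (1)·1 = 0 ⇒ exp(D) = -1
Π_1 = D^-1 · ℓ

["0", "-1", "1"]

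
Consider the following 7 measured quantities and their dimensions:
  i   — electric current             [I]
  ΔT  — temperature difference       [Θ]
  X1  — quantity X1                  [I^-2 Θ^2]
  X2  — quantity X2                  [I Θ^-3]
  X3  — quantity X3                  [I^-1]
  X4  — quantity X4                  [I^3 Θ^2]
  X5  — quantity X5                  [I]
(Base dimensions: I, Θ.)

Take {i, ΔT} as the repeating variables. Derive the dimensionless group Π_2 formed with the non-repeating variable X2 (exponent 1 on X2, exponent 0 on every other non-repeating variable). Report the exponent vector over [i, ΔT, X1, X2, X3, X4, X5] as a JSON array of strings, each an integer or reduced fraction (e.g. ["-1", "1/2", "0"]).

Exponent matrix [I,Θ] × [i,ΔT,X1,X2,X3,X4,X5]:
  I: [ 1  0 -2  1 -1  3  1]
  Θ: [ 0  1  2 -3  0  2  0]
Row reduction gives pivot columns i,ΔT; rank = 2
Pivot set = {i,ΔT}, free = {X1,X2,X3,X4,X5}
RREF:
  r0: [   1    0   -2    1   -1    3    1]
  r1: [   0    1    2   -3    0    2    0]
Fix exponent of X2 at 1, X1 at 0, X3 at 0, X4 at 0, X5 at 0; solve each RREF row for its pivot's exponent:
  r0: exp(i) + (1)·1 = 0 ⇒ exp(i) = -1
  r1: exp(ΔT) + (-3)·1 = 0 ⇒ exp(ΔT) = 3
Π_2 = i^-1 · ΔT^3 · X2

["-1", "3", "0", "1", "0", "0", "0"]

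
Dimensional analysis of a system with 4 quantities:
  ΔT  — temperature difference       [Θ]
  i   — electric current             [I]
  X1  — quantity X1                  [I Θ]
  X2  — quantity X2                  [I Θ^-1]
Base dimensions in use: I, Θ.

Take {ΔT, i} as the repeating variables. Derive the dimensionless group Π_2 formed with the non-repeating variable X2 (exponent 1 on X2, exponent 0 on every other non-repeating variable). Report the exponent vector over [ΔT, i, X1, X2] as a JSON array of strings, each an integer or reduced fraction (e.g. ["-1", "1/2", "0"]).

["1", "-1", "0", "1"]

Write exponents as rows I,Θ / cols ΔT,i,X1,X2:
  I: [ 0  1  1  1]
  Θ: [ 1  0  1 -1]
Echelon form has 2 nonzero rows (pivots: ΔT,i)
Repeat: ΔT,i; free: X1,X2
RREF:
  r0: [   1    0    1   -1]
  r1: [   0    1    1    1]
Fix exponent of X2 at 1, X1 at 0; solve each RREF row for its pivot's exponent:
  r0: exp(ΔT) + (-1)·1 = 0 ⇒ exp(ΔT) = 1
  r1: exp(i) + (1)·1 = 0 ⇒ exp(i) = -1
Π_2 = ΔT · i^-1 · X2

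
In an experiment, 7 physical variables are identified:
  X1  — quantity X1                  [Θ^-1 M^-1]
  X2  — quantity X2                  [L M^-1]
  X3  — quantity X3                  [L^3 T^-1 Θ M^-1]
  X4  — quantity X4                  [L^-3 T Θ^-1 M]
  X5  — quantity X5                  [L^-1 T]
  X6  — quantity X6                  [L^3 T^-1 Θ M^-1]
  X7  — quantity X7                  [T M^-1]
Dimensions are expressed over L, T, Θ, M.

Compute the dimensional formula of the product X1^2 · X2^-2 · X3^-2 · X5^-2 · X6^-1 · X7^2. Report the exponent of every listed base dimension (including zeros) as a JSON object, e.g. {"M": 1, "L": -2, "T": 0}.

Write exponents as rows L,T,Θ,M / cols X1,X2,X3,X4,X5,X6,X7:
  L: [ 0  1  3 -3 -1  3  0]
  T: [ 0  0 -1  1  1 -1  1]
  Θ: [-1  0  1 -1  0  1  0]
  M: [-1 -1 -1  1  0 -1 -1]
  [L]: (2)·0+(-2)·1+(-2)·3+(-2)·-1+(-1)·3+(2)·0 = -9
  [T]: (2)·0+(-2)·0+(-2)·-1+(-2)·1+(-1)·-1+(2)·1 = 3
  [Θ]: (2)·-1+(-2)·0+(-2)·1+(-2)·0+(-1)·1+(2)·0 = -5
  [M]: (2)·-1+(-2)·-1+(-2)·-1+(-2)·0+(-1)·-1+(2)·-1 = 1
⇒ L^-9 T^3 Θ^-5 M

{"L": -9, "T": 3, "Θ": -5, "M": 1}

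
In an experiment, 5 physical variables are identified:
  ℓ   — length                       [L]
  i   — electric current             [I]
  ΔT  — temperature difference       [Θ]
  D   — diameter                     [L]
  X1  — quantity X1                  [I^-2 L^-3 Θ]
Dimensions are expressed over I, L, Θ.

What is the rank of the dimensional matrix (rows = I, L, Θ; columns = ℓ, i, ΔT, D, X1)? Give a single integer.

Write exponents as rows I,L,Θ / cols ℓ,i,ΔT,D,X1:
  I: [ 0  1  0  0 -2]
  L: [ 1  0  0  1 -3]
  Θ: [ 0  0  1  0  1]
Echelon form has 3 nonzero rows (pivots: ℓ,i,ΔT)

3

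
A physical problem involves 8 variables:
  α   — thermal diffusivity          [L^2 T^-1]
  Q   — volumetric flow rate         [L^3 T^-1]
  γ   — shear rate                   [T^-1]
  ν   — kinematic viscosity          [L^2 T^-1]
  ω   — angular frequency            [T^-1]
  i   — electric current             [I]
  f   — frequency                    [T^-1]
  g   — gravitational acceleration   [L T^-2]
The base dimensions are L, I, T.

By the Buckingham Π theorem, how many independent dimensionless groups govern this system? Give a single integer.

5

Write exponents as rows L,I,T / cols α,Q,γ,ν,ω,i,f,g:
  L: [ 2  3  0  2  0  0  0  1]
  I: [ 0  0  0  0  0  1  0  0]
  T: [-1 -1 -1 -1 -1  0 -1 -2]
Echelon form has 3 nonzero rows (pivots: α,Q,i)
n=8, r=3 ⇒ 5 dimensionless groups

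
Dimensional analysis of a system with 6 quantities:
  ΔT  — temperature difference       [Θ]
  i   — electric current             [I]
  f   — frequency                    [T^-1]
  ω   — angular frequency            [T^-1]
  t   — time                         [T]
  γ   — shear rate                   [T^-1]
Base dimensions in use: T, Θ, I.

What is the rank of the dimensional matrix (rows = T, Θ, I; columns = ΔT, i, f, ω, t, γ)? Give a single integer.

Dimensional matrix (T×Θ×I by ΔT×i×f×ω×t×γ):
  T: [ 0  0 -1 -1  1 -1]
  Θ: [ 1  0  0  0  0  0]
  I: [ 0  1  0  0  0  0]
Echelon form has 3 nonzero rows (pivots: ΔT,i,f)

3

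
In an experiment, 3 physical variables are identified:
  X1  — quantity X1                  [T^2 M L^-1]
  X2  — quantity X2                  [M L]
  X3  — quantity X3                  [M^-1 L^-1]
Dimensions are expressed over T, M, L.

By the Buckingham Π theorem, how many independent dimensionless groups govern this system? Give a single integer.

1

Write exponents as rows T,M,L / cols X1,X2,X3:
  T: [ 2  0  0]
  M: [ 1  1 -1]
  L: [-1  1 -1]
Row reduction gives pivot columns X1,X2; rank = 2
3 vars − rank 2 = 1 Π group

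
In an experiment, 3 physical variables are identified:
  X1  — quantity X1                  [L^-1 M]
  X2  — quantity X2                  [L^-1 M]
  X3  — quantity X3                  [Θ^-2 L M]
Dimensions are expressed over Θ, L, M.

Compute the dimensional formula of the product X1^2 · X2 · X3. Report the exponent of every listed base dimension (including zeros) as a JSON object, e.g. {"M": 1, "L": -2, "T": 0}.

{"Θ": -2, "L": -2, "M": 4}

Exponent matrix [Θ,L,M] × [X1,X2,X3]:
  Θ: [ 0  0 -2]
  L: [-1 -1  1]
  M: [ 1  1  1]
  [Θ]: (2)·0+(1)·0+(1)·-2 = -2
  [L]: (2)·-1+(1)·-1+(1)·1 = -2
  [M]: (2)·1+(1)·1+(1)·1 = 4
⇒ Θ^-2 L^-2 M^4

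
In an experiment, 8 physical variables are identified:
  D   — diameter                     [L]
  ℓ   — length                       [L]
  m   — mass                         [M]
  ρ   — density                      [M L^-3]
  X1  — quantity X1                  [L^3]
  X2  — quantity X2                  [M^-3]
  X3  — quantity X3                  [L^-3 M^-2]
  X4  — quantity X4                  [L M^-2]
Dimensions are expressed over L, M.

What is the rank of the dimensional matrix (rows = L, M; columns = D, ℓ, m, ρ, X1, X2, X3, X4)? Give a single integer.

2

Write exponents as rows L,M / cols D,ℓ,m,ρ,X1,X2,X3,X4:
  L: [ 1  1  0 -3  3  0 -3  1]
  M: [ 0  0  1  1  0 -3 -2 -2]
RREF → pivots at {D,m} ⇒ r = 2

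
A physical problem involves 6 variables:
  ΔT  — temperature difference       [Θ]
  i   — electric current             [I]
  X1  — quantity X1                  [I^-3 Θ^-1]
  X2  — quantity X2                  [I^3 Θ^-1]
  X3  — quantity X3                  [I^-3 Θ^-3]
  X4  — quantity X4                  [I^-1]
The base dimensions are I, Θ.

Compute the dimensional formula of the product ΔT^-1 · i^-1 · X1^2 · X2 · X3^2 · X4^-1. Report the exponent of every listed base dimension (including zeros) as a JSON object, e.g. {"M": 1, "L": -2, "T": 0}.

Write exponents as rows I,Θ / cols ΔT,i,X1,X2,X3,X4:
  I: [ 0  1 -3  3 -3 -1]
  Θ: [ 1  0 -1 -1 -3  0]
  [I]: (-1)·0+(-1)·1+(2)·-3+(1)·3+(2)·-3+(-1)·-1 = -9
  [Θ]: (-1)·1+(-1)·0+(2)·-1+(1)·-1+(2)·-3+(-1)·0 = -10
⇒ I^-9 Θ^-10

{"I": -9, "Θ": -10}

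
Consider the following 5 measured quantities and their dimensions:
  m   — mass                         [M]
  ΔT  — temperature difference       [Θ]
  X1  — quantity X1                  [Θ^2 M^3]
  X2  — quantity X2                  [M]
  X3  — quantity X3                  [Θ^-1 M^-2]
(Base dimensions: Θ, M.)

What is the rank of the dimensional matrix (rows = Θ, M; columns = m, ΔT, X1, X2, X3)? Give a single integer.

2

Dimensional matrix (Θ×M by m×ΔT×X1×X2×X3):
  Θ: [ 0  1  2  0 -1]
  M: [ 1  0  3  1 -2]
Echelon form has 2 nonzero rows (pivots: m,ΔT)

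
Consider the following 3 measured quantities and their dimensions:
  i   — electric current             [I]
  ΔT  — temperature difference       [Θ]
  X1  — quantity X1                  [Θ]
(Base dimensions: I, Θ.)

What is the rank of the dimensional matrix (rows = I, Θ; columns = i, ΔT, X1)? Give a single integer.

2

Exponent matrix [I,Θ] × [i,ΔT,X1]:
  I: [ 1  0  0]
  Θ: [ 0  1  1]
RREF → pivots at {i,ΔT} ⇒ r = 2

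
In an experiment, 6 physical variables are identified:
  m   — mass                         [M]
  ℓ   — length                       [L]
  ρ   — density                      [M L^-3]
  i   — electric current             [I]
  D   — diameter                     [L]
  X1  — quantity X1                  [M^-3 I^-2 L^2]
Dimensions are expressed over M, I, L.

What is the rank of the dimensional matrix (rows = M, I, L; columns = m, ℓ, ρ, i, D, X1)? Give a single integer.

3

Exponent matrix [M,I,L] × [m,ℓ,ρ,i,D,X1]:
  M: [ 1  0  1  0  0 -3]
  I: [ 0  0  0  1  0 -2]
  L: [ 0  1 -3  0  1  2]
Row reduction gives pivot columns m,ℓ,i; rank = 3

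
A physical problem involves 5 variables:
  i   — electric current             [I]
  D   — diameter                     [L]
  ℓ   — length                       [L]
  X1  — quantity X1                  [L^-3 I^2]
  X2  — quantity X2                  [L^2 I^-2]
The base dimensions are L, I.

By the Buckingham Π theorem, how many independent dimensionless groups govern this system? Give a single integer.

Dimensional matrix (L×I by i×D×ℓ×X1×X2):
  L: [ 0  1  1 -3  2]
  I: [ 1  0  0  2 -2]
Echelon form has 2 nonzero rows (pivots: i,D)
5 vars − rank 2 = 3 Π groups

3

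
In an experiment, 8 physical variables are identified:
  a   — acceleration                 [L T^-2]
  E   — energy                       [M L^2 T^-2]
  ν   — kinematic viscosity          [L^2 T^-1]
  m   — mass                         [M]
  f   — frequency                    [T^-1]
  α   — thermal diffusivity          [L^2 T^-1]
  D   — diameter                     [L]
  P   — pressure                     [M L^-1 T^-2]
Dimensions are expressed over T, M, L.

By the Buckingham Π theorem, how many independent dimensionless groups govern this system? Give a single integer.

Exponent matrix [T,M,L] × [a,E,ν,m,f,α,D,P]:
  T: [-2 -2 -1  0 -1 -1  0 -2]
  M: [ 0  1  0  1  0  0  0  1]
  L: [ 1  2  2  0  0  2  1 -1]
Echelon form has 3 nonzero rows (pivots: a,E,ν)
8 vars − rank 3 = 5 Π groups

5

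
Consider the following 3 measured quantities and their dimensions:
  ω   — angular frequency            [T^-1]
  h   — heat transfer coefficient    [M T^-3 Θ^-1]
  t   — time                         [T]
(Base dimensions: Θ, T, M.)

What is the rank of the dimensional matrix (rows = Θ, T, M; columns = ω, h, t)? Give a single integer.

2

Dimensional matrix (Θ×T×M by ω×h×t):
  Θ: [ 0 -1  0]
  T: [-1 -3  1]
  M: [ 0  1  0]
Echelon form has 2 nonzero rows (pivots: ω,h)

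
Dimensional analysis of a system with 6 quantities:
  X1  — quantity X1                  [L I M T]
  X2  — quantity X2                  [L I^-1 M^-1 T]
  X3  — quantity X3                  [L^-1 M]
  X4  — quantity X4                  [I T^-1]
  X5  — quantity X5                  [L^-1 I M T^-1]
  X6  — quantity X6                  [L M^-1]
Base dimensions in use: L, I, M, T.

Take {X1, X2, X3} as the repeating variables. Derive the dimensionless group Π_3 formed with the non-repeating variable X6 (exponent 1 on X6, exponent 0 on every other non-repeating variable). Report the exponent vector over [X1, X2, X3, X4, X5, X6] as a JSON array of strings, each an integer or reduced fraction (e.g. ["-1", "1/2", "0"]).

Dimensional matrix (L×I×M×T by X1×X2×X3×X4×X5×X6):
  L: [ 1  1 -1  0 -1  1]
  I: [ 1 -1  0  1  1  0]
  M: [ 1 -1  1  0  1 -1]
  T: [ 1  1  0 -1 -1  0]
Row reduction gives pivot columns X1,X2,X3; rank = 3
Repeat: X1,X2,X3; free: X4,X5,X6
RREF:
  r0: [   1    0    0    0    0    0]
  r1: [   0    1    0   -1   -1    0]
  r2: [   0    0    1   -1    0   -1]
  r3: [   0    0    0    0    0    0]
Fix exponent of X6 at 1, X4 at 0, X5 at 0; solve each RREF row for its pivot's exponent:
  r0: exp(X1) + (0)·1 = 0 ⇒ exp(X1) = 0
  r1: exp(X2) + (0)·1 = 0 ⇒ exp(X2) = 0
  r2: exp(X3) + (-1)·1 = 0 ⇒ exp(X3) = 1
Π_3 = X3 · X6

["0", "0", "1", "0", "0", "1"]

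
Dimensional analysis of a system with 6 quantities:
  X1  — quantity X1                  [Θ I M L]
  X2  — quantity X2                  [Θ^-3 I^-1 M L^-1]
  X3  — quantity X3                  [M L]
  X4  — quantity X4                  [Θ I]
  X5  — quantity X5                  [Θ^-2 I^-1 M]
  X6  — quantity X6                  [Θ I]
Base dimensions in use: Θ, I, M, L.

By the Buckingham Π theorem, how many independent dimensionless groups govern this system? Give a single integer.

Dimensional matrix (Θ×I×M×L by X1×X2×X3×X4×X5×X6):
  Θ: [ 1 -3  0  1 -2  1]
  I: [ 1 -1  0  1 -1  1]
  M: [ 1  1  1  0  1  0]
  L: [ 1 -1  1  0  0  0]
Row reduction gives pivot columns X1,X2,X3; rank = 3
n=6, r=3 ⇒ 3 dimensionless groups

3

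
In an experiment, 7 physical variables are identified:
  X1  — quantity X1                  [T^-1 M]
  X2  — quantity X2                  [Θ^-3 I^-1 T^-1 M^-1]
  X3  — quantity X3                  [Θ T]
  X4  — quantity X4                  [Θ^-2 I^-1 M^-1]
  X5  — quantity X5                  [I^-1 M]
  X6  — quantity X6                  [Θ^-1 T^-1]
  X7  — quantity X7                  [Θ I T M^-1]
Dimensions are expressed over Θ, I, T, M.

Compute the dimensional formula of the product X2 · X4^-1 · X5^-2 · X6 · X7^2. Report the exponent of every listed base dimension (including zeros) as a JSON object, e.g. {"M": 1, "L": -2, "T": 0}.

Write exponents as rows Θ,I,T,M / cols X1,X2,X3,X4,X5,X6,X7:
  Θ: [ 0 -3  1 -2  0 -1  1]
  I: [ 0 -1  0 -1 -1  0  1]
  T: [-1 -1  1  0  0 -1  1]
  M: [ 1 -1  0 -1  1  0 -1]
  [Θ]: (1)·-3+(-1)·-2+(-2)·0+(1)·-1+(2)·1 = 0
  [I]: (1)·-1+(-1)·-1+(-2)·-1+(1)·0+(2)·1 = 4
  [T]: (1)·-1+(-1)·0+(-2)·0+(1)·-1+(2)·1 = 0
  [M]: (1)·-1+(-1)·-1+(-2)·1+(1)·0+(2)·-1 = -4
⇒ I^4 M^-4

{"Θ": 0, "I": 4, "T": 0, "M": -4}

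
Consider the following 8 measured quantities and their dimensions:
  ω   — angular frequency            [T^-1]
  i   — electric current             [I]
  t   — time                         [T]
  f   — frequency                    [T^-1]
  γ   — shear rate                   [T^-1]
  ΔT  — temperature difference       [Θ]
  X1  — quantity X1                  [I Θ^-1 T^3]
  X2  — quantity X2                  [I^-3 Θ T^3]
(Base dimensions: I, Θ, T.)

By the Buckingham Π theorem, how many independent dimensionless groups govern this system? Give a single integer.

5

Dimensional matrix (I×Θ×T by ω×i×t×f×γ×ΔT×X1×X2):
  I: [ 0  1  0  0  0  0  1 -3]
  Θ: [ 0  0  0  0  0  1 -1  1]
  T: [-1  0  1 -1 -1  0  3  3]
Echelon form has 3 nonzero rows (pivots: ω,i,ΔT)
n=8, r=3 ⇒ 5 dimensionless groups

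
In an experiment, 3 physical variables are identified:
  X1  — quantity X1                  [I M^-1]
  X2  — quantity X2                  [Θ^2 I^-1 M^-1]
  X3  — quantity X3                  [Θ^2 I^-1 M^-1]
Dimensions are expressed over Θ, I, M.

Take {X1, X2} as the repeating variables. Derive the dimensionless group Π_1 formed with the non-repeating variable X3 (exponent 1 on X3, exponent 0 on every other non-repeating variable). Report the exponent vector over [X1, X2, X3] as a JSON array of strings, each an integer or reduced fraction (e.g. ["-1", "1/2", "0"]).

Write exponents as rows Θ,I,M / cols X1,X2,X3:
  Θ: [ 0  2  2]
  I: [ 1 -1 -1]
  M: [-1 -1 -1]
RREF → pivots at {X1,X2} ⇒ r = 2
Repeat: X1,X2; free: X3
RREF:
  r0: [   1    0    0]
  r1: [   0    1    1]
  r2: [   0    0    0]
Fix exponent of X3 at 1; solve each RREF row for its pivot's exponent:
  r0: exp(X1) + (0)·1 = 0 ⇒ exp(X1) = 0
  r1: exp(X2) + (1)·1 = 0 ⇒ exp(X2) = -1
Π_1 = X2^-1 · X3

["0", "-1", "1"]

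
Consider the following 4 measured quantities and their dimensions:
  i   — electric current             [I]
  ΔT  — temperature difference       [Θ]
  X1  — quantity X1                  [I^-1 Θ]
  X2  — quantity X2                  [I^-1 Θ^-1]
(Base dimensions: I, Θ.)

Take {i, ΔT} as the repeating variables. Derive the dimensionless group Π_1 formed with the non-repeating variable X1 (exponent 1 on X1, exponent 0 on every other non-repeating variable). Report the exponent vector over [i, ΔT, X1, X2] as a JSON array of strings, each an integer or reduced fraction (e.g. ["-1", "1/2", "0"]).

Exponent matrix [I,Θ] × [i,ΔT,X1,X2]:
  I: [ 1  0 -1 -1]
  Θ: [ 0  1  1 -1]
RREF → pivots at {i,ΔT} ⇒ r = 2
Repeat: i,ΔT; free: X1,X2
RREF:
  r0: [   1    0   -1   -1]
  r1: [   0    1    1   -1]
Fix exponent of X1 at 1, X2 at 0; solve each RREF row for its pivot's exponent:
  r0: exp(i) + (-1)·1 = 0 ⇒ exp(i) = 1
  r1: exp(ΔT) + (1)·1 = 0 ⇒ exp(ΔT) = -1
Π_1 = i · ΔT^-1 · X1

["1", "-1", "1", "0"]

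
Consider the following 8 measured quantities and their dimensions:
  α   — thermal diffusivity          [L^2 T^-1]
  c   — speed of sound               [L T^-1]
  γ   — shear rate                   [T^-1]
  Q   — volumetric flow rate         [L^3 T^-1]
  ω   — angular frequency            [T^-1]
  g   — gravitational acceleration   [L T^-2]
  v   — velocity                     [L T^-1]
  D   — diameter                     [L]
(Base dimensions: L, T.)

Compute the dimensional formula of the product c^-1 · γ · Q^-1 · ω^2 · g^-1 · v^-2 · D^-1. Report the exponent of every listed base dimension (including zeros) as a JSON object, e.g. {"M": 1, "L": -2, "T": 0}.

Write exponents as rows L,T / cols α,c,γ,Q,ω,g,v,D:
  L: [ 2  1  0  3  0  1  1  1]
  T: [-1 -1 -1 -1 -1 -2 -1  0]
  [L]: (-1)·1+(1)·0+(-1)·3+(2)·0+(-1)·1+(-2)·1+(-1)·1 = -8
  [T]: (-1)·-1+(1)·-1+(-1)·-1+(2)·-1+(-1)·-2+(-2)·-1+(-1)·0 = 3
⇒ L^-8 T^3

{"L": -8, "T": 3}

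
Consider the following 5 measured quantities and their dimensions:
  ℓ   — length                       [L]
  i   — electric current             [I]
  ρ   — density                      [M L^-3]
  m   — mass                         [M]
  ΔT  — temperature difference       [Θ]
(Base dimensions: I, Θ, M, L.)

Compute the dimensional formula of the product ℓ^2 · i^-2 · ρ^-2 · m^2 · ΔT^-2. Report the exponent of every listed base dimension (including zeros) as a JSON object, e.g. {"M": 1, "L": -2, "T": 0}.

Write exponents as rows I,Θ,M,L / cols ℓ,i,ρ,m,ΔT:
  I: [ 0  1  0  0  0]
  Θ: [ 0  0  0  0  1]
  M: [ 0  0  1  1  0]
  L: [ 1  0 -3  0  0]
  [I]: (2)·0+(-2)·1+(-2)·0+(2)·0+(-2)·0 = -2
  [Θ]: (2)·0+(-2)·0+(-2)·0+(2)·0+(-2)·1 = -2
  [M]: (2)·0+(-2)·0+(-2)·1+(2)·1+(-2)·0 = 0
  [L]: (2)·1+(-2)·0+(-2)·-3+(2)·0+(-2)·0 = 8
⇒ I^-2 Θ^-2 L^8

{"I": -2, "Θ": -2, "M": 0, "L": 8}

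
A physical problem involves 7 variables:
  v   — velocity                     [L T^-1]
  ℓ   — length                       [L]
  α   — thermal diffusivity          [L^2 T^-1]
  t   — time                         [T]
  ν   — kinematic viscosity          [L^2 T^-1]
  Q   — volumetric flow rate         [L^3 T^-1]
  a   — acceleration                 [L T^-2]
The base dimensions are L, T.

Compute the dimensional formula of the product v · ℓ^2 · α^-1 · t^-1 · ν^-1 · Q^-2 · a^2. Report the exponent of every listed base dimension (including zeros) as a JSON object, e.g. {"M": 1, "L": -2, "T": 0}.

{"L": -5, "T": -2}

Exponent matrix [L,T] × [v,ℓ,α,t,ν,Q,a]:
  L: [ 1  1  2  0  2  3  1]
  T: [-1  0 -1  1 -1 -1 -2]
  [L]: (1)·1+(2)·1+(-1)·2+(-1)·0+(-1)·2+(-2)·3+(2)·1 = -5
  [T]: (1)·-1+(2)·0+(-1)·-1+(-1)·1+(-1)·-1+(-2)·-1+(2)·-2 = -2
⇒ L^-5 T^-2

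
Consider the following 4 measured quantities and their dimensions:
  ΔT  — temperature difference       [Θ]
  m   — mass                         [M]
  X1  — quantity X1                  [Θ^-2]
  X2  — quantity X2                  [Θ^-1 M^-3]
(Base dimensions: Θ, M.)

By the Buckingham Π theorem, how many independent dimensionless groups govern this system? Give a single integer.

2

Exponent matrix [Θ,M] × [ΔT,m,X1,X2]:
  Θ: [ 1  0 -2 -1]
  M: [ 0  1  0 -3]
RREF → pivots at {ΔT,m} ⇒ r = 2
4 vars − rank 2 = 2 Π groups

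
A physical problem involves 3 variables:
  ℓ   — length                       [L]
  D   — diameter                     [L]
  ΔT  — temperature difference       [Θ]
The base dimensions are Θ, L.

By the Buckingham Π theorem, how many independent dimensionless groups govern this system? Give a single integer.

Write exponents as rows Θ,L / cols ℓ,D,ΔT:
  Θ: [ 0  0  1]
  L: [ 1  1  0]
Row reduction gives pivot columns ℓ,ΔT; rank = 2
3 vars − rank 2 = 1 Π group

1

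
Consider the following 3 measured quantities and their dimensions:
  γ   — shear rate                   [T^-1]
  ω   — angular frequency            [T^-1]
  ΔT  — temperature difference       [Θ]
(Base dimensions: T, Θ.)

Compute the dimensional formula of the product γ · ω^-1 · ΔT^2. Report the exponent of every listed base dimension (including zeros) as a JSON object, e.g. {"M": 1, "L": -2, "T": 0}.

Dimensional matrix (T×Θ by γ×ω×ΔT):
  T: [-1 -1  0]
  Θ: [ 0  0  1]
  [T]: (1)·-1+(-1)·-1+(2)·0 = 0
  [Θ]: (1)·0+(-1)·0+(2)·1 = 2
⇒ Θ^2

{"T": 0, "Θ": 2}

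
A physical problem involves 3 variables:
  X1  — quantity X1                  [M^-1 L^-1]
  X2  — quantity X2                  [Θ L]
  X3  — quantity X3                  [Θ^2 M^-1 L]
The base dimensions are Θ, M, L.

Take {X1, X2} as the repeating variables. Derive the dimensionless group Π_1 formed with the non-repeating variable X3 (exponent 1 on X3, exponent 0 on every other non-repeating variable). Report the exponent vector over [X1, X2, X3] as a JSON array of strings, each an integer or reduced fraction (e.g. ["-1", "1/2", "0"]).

Write exponents as rows Θ,M,L / cols X1,X2,X3:
  Θ: [ 0  1  2]
  M: [-1  0 -1]
  L: [-1  1  1]
RREF → pivots at {X1,X2} ⇒ r = 2
Pivot set = {X1,X2}, free = {X3}
RREF:
  r0: [   1    0    1]
  r1: [   0    1    2]
  r2: [   0    0    0]
Fix exponent of X3 at 1; solve each RREF row for its pivot's exponent:
  r0: exp(X1) + (1)·1 = 0 ⇒ exp(X1) = -1
  r1: exp(X2) + (2)·1 = 0 ⇒ exp(X2) = -2
Π_1 = X1^-1 · X2^-2 · X3

["-1", "-2", "1"]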